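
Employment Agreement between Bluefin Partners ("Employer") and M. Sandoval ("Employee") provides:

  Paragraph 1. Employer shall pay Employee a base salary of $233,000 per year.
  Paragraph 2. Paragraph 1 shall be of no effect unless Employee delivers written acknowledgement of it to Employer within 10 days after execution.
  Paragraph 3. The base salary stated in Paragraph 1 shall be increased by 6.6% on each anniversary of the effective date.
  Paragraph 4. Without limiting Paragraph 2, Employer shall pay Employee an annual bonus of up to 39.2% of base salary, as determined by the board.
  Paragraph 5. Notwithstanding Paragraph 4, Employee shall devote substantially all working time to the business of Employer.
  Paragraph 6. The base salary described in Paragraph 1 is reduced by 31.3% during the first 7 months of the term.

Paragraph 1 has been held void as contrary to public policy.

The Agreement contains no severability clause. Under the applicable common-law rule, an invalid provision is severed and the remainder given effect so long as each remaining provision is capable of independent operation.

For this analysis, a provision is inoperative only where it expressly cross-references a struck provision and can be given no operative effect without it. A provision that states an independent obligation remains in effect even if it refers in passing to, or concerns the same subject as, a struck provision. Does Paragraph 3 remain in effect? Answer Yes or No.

No

Paragraph 1 is struck. Paragraph 2 merely fixes the acknowledgement condition for Paragraph 1; with Paragraph 1 gone it has nothing to operate on and falls away. Paragraph 3 does nothing except set the escalation of the base salary by reference to Paragraph 1; with Paragraph 1 gone it has no independent effect and is inoperative. Paragraph 6 operates only by reference to Paragraph 1, so it falls with Paragraph 1. Paragraph 4 mentions Paragraph 2 but its own obligation stands independently of Paragraph 2, so Paragraph 4 is not affected. Under the stated default rule, only provisions that cannot operate independently fall away; the rest are enforced. That leaves Paragraph 4 and Paragraph 5 in effect. Paragraph 3 is among the inoperative provisions, so the answer is no.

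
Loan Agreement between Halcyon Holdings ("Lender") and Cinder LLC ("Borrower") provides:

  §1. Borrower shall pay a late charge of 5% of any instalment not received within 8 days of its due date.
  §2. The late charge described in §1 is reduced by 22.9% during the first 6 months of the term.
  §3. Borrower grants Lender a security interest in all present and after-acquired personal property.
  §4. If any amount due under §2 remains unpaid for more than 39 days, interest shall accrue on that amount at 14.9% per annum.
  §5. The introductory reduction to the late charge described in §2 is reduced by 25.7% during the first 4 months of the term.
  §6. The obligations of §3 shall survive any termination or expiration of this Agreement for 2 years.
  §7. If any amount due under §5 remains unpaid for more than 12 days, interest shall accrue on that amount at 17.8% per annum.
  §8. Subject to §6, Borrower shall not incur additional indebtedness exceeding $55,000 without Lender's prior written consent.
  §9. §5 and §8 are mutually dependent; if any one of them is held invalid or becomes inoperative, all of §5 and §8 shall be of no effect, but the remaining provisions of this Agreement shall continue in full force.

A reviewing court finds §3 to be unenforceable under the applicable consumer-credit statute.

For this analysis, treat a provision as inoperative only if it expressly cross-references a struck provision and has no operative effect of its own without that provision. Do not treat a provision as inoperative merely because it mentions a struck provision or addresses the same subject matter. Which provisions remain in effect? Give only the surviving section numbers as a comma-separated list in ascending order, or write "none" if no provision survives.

§3 is struck. §6 operates only by reference to §3, so it falls with §3. Although §8 refers to §6, its operative terms do not depend on §6, so it remains in effect. §9 ties §5 and §8 together, but none of those is affected here; the remaining provisions continue in force under §9. The provisions still in force are §1, §2, §4, §5, §7, §8, and §9.

1, 2, 4, 5, 7, 8, 9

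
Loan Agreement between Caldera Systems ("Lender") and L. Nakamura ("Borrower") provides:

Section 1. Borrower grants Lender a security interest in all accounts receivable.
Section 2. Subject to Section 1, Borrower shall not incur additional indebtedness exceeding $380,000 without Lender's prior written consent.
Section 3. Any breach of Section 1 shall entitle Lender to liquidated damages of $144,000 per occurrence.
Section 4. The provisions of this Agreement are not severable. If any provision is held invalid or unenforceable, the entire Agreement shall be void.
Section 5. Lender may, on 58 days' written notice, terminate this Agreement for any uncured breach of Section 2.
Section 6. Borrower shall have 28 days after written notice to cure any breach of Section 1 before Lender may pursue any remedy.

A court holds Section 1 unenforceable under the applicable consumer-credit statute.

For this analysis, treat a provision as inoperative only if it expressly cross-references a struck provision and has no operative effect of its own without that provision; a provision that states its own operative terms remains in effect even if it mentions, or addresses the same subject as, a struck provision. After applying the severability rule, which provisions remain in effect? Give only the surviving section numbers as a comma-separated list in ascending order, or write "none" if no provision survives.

none

Section 1 is struck. Section 3 does nothing except set the liquidated-damages amount by reference to Section 1; with Section 1 gone it has no independent effect and is inoperative. Section 6 has no operative effect of its own apart from Section 1 and is therefore inoperative. Section 4 provides that the Agreement is not severable, so the invalidity of any one provision voids the entire Agreement. No provision of the Agreement survives.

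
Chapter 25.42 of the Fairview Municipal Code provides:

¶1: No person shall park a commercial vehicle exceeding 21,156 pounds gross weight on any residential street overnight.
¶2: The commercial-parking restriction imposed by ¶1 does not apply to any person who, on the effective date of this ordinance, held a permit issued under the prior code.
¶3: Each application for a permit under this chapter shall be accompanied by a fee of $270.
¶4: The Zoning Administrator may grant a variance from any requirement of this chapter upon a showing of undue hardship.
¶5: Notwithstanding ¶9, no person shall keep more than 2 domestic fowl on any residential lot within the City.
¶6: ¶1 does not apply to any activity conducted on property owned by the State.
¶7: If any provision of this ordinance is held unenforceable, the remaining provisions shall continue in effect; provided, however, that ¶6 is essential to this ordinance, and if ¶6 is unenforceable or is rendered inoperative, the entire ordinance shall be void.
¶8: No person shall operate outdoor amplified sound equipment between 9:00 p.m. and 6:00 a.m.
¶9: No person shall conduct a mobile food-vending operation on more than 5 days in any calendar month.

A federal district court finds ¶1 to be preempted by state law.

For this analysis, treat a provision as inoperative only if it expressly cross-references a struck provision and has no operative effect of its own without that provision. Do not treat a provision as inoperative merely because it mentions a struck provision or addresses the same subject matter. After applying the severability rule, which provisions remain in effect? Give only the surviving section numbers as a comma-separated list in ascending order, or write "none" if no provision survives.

¶1 is struck. ¶2 has no operative effect of its own apart from ¶1 and is therefore inoperative. The only function of ¶6 is the public-property exemption from ¶1, so it cannot stand once ¶1 is removed. ¶7 makes ¶6 an essential term, and ¶6 has been rendered inoperative by the cascade; under ¶7, the entire ordinance is therefore void. No provision of the ordinance survives.

none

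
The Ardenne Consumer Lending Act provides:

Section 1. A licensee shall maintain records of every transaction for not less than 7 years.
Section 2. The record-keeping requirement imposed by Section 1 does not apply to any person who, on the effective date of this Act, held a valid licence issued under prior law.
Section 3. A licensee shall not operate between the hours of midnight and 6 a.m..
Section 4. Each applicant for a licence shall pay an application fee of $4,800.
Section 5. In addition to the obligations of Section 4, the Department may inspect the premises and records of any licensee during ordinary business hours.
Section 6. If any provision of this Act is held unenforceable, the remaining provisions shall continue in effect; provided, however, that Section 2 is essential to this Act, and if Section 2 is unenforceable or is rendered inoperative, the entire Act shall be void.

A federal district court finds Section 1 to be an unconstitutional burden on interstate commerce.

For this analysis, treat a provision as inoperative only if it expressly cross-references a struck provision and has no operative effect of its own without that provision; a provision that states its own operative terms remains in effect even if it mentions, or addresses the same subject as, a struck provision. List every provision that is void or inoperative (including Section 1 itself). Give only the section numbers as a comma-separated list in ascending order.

Section 1 is struck. Section 2 has no operative effect of its own apart from Section 1 and is therefore inoperative. Section 6 makes Section 2 an essential term, and Section 2 has been rendered inoperative by the cascade; under Section 6, the entire Act is therefore void. No provision of the Act survives.

1, 2, 3, 4, 5, 6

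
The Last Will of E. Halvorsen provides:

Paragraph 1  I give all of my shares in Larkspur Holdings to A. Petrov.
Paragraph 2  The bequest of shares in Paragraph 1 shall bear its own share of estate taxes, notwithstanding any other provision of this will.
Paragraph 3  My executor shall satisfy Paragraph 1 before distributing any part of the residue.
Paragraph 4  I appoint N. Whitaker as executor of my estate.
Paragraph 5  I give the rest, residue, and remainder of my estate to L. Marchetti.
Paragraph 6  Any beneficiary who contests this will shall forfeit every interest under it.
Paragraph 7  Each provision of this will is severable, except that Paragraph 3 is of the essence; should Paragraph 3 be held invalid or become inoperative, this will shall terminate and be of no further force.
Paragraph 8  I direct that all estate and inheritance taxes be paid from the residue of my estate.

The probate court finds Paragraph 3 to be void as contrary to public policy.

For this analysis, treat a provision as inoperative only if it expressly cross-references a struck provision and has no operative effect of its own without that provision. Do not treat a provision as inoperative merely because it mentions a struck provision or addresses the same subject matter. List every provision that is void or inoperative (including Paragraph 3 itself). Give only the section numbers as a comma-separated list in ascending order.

Paragraph 3 is struck. Nothing else in the will is defined by reference to Paragraph 3. Paragraph 7 makes Paragraph 3 an essential term, and Paragraph 3 is the provision held invalid; under Paragraph 7, the entire will is therefore void. No provision of the will survives.

1, 2, 3, 4, 5, 6, 7, 8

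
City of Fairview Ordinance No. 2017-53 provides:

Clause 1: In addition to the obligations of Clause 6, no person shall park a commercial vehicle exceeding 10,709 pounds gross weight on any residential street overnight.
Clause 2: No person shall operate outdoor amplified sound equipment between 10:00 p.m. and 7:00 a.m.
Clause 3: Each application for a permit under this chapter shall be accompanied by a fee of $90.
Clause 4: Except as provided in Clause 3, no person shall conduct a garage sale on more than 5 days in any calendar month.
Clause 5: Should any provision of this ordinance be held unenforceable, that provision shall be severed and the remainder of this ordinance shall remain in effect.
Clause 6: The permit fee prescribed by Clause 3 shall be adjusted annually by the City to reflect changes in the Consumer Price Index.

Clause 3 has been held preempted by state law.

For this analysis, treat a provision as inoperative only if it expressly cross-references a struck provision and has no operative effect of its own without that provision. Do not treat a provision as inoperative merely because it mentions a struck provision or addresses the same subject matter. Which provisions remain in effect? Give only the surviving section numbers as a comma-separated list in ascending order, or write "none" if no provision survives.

1, 2, 4, 5

Clause 3 is struck. The whole of Clause 6 is the indexation of the permit fee, defined by reference to Clause 3, so Clause 6 cannot stand once Clause 3 is removed. Clause 1 mentions Clause 6 but its own obligation stands independently of Clause 6, so Clause 1 is not affected. Although Clause 4 refers to Clause 3, its operative terms do not depend on Clause 3, so it remains in effect. Under the severability clause in Clause 5, the remaining provisions continue in force. The provisions still in force are Clause 1, Clause 2, Clause 4, and Clause 5.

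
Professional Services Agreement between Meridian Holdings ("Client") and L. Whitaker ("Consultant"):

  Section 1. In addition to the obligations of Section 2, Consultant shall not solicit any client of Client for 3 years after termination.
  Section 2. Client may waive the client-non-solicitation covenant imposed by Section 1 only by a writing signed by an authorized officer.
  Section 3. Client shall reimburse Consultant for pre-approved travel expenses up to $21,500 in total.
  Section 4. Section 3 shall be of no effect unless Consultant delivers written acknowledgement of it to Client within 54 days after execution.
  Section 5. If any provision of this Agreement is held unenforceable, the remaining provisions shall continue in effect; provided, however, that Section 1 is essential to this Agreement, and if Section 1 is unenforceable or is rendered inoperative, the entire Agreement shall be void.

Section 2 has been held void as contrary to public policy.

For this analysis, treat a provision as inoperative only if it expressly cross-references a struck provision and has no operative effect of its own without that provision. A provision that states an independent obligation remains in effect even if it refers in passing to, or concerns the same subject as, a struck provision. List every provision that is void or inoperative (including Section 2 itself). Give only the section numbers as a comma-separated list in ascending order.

2

Section 2 is struck. Section 1 mentions Section 2 but its own obligation stands independently of Section 2, so Section 1 is not affected. No other provision's operative terms depend on Section 2. Section 5 makes Section 1 an essential term, but Section 1 is unaffected, so the severability proviso in Section 5 preserves the remaining provisions. Section 1, Section 3, Section 4, and Section 5 remain in effect.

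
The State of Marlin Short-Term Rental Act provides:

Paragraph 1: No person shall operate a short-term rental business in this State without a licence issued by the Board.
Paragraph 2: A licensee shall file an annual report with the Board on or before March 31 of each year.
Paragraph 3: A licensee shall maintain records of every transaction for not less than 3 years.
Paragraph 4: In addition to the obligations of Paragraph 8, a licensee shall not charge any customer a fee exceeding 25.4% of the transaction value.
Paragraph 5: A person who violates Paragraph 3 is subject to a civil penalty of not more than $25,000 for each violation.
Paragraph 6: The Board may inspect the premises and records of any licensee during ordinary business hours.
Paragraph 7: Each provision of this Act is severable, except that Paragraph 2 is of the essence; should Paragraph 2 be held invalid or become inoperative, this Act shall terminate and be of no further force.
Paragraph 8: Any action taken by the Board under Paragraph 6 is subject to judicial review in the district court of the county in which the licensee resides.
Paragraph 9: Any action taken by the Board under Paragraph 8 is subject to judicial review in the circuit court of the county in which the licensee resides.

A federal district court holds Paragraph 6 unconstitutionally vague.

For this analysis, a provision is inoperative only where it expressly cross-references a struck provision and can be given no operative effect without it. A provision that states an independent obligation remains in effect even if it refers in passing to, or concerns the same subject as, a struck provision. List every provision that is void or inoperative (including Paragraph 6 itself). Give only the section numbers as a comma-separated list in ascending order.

6, 8, 9

Paragraph 6 is struck. The only function of Paragraph 8 is the judicial-review right for Paragraph 6, so it cannot stand once Paragraph 6 is removed. Paragraph 9 operates only by reference to Paragraph 8, so it falls with Paragraph 8. Although Paragraph 4 refers to Paragraph 8, its operative terms do not depend on Paragraph 8, so it remains in effect. Paragraph 7 makes Paragraph 2 an essential term, but Paragraph 2 is unaffected, so the severability proviso in Paragraph 7 preserves the remaining provisions. The provisions still in force are Paragraph 1, Paragraph 2, Paragraph 3, Paragraph 4, Paragraph 5, and Paragraph 7.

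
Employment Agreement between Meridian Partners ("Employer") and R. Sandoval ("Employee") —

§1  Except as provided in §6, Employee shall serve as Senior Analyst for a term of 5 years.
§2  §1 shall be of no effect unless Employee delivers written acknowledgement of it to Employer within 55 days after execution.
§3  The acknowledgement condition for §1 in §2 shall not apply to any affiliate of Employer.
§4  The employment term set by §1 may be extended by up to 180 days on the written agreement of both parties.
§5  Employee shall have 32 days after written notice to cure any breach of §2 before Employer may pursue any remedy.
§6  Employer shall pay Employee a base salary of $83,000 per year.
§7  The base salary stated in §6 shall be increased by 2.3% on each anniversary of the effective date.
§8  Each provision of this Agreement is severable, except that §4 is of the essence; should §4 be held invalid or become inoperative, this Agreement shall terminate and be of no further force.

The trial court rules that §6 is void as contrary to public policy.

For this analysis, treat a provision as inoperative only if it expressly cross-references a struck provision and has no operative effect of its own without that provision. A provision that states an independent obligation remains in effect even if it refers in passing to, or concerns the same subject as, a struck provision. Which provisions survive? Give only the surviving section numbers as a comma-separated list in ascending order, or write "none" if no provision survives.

1, 2, 3, 4, 5, 8

§6 is struck. The whole of §7 is the escalation of the base salary, defined by reference to §6, so §7 cannot stand once §6 is removed. Although §1 refers to §6, its operative terms do not depend on §6, so it remains in effect. §8 makes §4 an essential term, but §4 is unaffected, so the severability proviso in §8 preserves the remaining provisions. §1, §2, §3, §4, §5, and §8 remain in effect.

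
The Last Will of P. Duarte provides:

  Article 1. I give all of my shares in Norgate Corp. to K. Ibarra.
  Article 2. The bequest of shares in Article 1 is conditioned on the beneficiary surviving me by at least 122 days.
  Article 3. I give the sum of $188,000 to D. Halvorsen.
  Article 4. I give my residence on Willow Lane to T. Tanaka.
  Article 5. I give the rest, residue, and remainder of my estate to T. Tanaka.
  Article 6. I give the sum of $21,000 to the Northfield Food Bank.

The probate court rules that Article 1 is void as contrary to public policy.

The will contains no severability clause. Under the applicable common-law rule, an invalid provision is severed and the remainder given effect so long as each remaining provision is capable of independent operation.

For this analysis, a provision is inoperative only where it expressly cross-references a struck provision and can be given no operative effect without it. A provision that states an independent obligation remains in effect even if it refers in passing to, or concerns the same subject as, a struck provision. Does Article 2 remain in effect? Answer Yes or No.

No

Article 1 is struck. Article 2 merely fixes the survivorship condition on Article 1; with Article 1 gone it has nothing to operate on and falls away. With no severability clause, the stated default rule severs what cannot stand and enforces each remaining provision that can operate on its own. Article 3, Article 4, Article 5, and Article 6 remain in effect. Article 2 is among the inoperative provisions, so the answer is no.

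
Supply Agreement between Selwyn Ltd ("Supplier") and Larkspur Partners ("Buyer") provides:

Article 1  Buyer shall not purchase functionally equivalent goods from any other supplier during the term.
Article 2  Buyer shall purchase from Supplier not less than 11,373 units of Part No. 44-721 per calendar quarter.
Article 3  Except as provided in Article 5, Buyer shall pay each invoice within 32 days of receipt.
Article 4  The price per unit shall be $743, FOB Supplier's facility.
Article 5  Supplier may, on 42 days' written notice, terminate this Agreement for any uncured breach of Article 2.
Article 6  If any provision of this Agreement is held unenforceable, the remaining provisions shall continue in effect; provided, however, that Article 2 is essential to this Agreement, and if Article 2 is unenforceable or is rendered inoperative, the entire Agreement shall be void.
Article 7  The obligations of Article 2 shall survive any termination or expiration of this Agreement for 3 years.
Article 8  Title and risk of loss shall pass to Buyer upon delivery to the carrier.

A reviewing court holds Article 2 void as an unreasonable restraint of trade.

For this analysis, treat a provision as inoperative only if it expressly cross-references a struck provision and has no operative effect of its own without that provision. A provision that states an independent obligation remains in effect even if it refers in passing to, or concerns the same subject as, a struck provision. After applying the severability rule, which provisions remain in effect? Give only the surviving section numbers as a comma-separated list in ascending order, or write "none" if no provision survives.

Article 2 is struck. Article 5 merely fixes the termination right for breach of Article 2; with Article 2 gone it has nothing to operate on and falls away. Article 7 has no operative effect of its own apart from Article 2 and is therefore inoperative. Article 6 makes Article 2 an essential term, and Article 2 is the provision held invalid; under Article 6, the entire Agreement is therefore void. No provision of the Agreement survives.

none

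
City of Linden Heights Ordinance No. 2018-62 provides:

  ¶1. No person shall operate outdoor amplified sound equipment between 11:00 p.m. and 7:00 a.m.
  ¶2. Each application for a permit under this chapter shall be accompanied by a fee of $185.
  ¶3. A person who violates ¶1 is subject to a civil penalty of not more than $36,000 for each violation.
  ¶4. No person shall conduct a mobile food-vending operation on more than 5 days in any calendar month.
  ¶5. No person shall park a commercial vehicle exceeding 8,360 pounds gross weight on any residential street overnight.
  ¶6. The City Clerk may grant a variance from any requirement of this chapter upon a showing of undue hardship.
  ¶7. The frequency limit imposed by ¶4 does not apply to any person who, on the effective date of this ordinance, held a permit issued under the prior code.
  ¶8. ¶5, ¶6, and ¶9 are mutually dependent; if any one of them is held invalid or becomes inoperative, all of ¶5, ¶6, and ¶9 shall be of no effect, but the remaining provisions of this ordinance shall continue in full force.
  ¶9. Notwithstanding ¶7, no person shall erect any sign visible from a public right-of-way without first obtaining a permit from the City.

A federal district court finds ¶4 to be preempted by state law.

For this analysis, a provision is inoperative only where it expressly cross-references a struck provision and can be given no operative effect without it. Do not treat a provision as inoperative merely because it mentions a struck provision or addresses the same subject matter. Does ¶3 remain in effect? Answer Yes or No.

Yes

¶4 is struck. ¶7 has no operative effect of its own apart from ¶4 and is therefore inoperative. Although ¶9 refers to ¶7, its operative terms do not depend on ¶7, so it remains in effect. ¶8 ties ¶5, ¶6, and ¶9 together, but none of those is affected here; the remaining provisions continue in force under ¶8. The provisions still in force are ¶1, ¶2, ¶3, ¶5, ¶6, ¶8, and ¶9. ¶3 is among the surviving provisions, so the answer is yes.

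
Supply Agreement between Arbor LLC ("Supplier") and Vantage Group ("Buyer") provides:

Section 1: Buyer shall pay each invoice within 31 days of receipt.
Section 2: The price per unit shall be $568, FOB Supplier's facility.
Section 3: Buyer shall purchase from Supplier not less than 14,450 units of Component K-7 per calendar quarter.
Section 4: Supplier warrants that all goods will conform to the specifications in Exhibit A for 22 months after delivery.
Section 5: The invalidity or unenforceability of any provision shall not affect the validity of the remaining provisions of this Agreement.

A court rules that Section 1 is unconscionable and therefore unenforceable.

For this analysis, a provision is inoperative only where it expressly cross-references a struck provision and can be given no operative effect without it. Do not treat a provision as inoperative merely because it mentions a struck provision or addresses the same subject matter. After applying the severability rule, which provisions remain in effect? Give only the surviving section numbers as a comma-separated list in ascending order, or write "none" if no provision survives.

Section 1 is struck. No other provision's operative terms depend on Section 1. Section 5 is a severability clause and preserves every provision that can still be given independent effect. The provisions still in force are Section 2, Section 3, Section 4, and Section 5.

2, 3, 4, 5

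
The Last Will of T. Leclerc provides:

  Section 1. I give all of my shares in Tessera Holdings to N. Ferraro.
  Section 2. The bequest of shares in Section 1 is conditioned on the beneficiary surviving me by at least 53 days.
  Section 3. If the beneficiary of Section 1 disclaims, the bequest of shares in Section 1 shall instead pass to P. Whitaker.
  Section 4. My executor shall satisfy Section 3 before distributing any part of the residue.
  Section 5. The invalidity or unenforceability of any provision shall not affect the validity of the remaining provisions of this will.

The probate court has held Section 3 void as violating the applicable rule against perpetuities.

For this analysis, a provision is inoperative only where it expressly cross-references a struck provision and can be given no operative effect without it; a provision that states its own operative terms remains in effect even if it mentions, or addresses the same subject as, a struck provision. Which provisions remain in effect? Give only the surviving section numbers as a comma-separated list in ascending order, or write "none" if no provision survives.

Section 3 is struck. Section 4 has no operative effect of its own apart from Section 3 and is therefore inoperative. Section 5 is a severability clause and preserves every provision that can still be given independent effect. That leaves Section 1, Section 2, and Section 5 in effect.

1, 2, 5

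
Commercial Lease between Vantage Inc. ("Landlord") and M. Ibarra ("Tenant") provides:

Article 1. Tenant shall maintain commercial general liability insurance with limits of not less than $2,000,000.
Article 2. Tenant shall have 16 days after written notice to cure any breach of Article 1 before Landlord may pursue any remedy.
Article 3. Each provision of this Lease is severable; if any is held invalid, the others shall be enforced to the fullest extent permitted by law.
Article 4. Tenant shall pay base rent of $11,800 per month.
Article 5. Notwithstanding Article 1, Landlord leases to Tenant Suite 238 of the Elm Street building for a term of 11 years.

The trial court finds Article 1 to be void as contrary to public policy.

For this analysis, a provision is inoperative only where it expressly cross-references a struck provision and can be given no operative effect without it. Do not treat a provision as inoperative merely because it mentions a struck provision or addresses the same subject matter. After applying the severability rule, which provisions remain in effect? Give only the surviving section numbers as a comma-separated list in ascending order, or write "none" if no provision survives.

Article 1 is struck. Article 2 has no operative effect of its own apart from Article 1 and is therefore inoperative. Although Article 5 refers to Article 1, its operative terms do not depend on Article 1, so it remains in effect. Article 3 is a severability clause and preserves every provision that can still be given independent effect. Article 3, Article 4, and Article 5 remain in effect.

3, 4, 5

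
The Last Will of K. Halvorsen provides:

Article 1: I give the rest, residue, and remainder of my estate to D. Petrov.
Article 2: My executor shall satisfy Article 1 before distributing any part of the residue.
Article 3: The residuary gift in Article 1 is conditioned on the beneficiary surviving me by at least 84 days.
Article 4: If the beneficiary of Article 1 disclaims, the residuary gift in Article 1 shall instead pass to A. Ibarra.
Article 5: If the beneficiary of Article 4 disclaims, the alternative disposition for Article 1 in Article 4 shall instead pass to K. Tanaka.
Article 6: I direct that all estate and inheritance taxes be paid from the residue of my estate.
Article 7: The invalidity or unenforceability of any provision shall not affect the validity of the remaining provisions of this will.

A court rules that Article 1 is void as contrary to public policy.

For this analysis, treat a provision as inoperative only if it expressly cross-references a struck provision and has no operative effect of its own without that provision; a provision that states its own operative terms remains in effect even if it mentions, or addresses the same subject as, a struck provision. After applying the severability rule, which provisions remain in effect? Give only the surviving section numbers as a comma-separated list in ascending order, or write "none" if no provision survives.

6, 7

Article 1 is struck. Article 2 merely fixes the priority direction for Article 1; with Article 1 gone it has nothing to operate on and falls away. Article 3 merely fixes the survivorship condition on Article 1; with Article 1 gone it has nothing to operate on and falls away. The only function of Article 4 is the alternative disposition for Article 1, so it cannot stand once Article 1 is removed. Article 5 merely fixes the alternative disposition for Article 4; with Article 4 gone it has nothing to operate on and falls away. Under the severability clause in Article 7, the remaining provisions continue in force. Article 6 and Article 7 remain in effect.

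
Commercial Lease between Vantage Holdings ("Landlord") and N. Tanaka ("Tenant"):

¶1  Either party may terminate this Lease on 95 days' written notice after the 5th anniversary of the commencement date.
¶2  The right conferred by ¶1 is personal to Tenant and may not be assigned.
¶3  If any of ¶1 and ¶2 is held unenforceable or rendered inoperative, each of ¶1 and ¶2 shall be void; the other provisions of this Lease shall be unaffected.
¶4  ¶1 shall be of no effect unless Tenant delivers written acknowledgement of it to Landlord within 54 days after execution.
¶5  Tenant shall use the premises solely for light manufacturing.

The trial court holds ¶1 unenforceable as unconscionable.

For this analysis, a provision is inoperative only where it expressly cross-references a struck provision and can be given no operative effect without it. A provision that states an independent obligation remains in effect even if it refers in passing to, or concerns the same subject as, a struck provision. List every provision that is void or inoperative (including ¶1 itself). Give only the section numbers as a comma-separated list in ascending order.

1, 2, 4

¶1 is struck. The only function of ¶2 is the non-assignment of ¶1, so it cannot stand once ¶1 is removed. The only function of ¶4 is the acknowledgement condition for ¶1, so it cannot stand once ¶1 is removed. ¶3 declares ¶1 and ¶2 mutually dependent; since one of them has fallen, all of them are of no effect. The remainder continues in force under ¶3. The provisions still in force are ¶3 and ¶5.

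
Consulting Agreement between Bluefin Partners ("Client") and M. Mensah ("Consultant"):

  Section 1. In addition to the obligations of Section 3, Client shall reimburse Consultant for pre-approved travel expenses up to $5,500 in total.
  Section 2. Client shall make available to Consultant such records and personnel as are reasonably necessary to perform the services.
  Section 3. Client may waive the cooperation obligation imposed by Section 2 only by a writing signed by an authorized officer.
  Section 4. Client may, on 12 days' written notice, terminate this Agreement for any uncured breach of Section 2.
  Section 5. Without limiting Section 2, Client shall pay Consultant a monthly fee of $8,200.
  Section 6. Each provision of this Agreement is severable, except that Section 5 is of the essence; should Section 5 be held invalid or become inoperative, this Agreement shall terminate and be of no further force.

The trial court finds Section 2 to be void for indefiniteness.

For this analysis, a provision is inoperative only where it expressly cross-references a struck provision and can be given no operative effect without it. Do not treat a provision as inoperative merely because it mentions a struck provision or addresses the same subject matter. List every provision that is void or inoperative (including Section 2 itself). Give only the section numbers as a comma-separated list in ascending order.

Section 2 is struck. Section 3 merely fixes the waiver condition for Section 2; with Section 2 gone it has nothing to operate on and falls away. Section 4 operates only by reference to Section 2, so it falls with Section 2. Section 1 mentions Section 3 but its own obligation stands independently of Section 3, so Section 1 is not affected. Although Section 5 refers to Section 2, its operative terms do not depend on Section 2, so it remains in effect. Section 6 makes Section 5 an essential term, but Section 5 is unaffected, so the severability proviso in Section 6 preserves the remaining provisions. Section 1, Section 5, and Section 6 remain in effect.

2, 3, 4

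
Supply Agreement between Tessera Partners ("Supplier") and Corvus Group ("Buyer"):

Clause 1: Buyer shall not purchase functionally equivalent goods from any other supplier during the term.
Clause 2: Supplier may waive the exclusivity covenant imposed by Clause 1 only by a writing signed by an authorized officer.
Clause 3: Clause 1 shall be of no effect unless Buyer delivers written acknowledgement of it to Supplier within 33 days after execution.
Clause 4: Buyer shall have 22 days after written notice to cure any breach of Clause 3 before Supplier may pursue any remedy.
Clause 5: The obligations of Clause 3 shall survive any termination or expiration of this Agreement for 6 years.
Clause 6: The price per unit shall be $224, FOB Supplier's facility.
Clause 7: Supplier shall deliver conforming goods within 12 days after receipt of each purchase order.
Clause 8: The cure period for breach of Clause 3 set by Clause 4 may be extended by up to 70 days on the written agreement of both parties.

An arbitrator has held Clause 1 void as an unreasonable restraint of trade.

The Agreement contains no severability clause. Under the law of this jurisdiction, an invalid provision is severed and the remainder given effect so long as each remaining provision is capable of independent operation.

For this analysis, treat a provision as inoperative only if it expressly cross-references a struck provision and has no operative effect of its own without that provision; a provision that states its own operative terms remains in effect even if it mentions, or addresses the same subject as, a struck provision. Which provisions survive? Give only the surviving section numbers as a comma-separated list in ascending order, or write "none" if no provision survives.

Clause 1 is struck. Clause 2 has no operative effect of its own apart from Clause 1 and is therefore inoperative. Clause 3 operates only by reference to Clause 1, so it falls with Clause 1. Clause 4 operates only by reference to Clause 3, so it falls with Clause 3. The only function of Clause 5 is the survival period for Clause 3, so it cannot stand once Clause 3 is removed. Clause 8 does nothing except set the extension of the cure period for breach of Clause 3 by reference to Clause 4; with Clause 4 gone it has no independent effect and is inoperative. Under the stated default rule, only provisions that cannot operate independently fall away; the rest are enforced. Clause 6 and Clause 7 remain in effect.

6, 7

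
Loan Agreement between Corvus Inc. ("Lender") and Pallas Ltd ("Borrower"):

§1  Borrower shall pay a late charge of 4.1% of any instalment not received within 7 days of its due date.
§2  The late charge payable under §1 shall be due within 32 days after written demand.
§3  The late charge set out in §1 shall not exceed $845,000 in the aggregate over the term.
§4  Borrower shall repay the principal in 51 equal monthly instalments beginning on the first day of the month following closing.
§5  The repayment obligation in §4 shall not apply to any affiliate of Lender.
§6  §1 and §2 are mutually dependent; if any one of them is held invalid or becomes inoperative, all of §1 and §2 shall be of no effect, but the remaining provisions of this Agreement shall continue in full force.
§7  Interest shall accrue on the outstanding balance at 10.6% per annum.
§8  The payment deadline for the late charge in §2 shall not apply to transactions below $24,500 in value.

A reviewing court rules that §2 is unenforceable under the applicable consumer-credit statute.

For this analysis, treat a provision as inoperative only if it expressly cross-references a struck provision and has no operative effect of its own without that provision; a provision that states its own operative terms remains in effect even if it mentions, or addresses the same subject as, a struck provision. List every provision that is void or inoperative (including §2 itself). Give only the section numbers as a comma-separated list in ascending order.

1, 2, 3, 8

§2 is struck. The whole of §8 is the carve-out from the payment deadline for the late charge, defined by reference to §2, so §8 cannot stand once §2 is removed. §6 declares §1 and §2 mutually dependent; since one of them has fallen, all of them are of no effect. That brings down §1 as well. §3 in turn depends solely on a provision now struck and likewise falls. The remainder continues in force under §6. That leaves §4, §5, §6, and §7 in effect.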